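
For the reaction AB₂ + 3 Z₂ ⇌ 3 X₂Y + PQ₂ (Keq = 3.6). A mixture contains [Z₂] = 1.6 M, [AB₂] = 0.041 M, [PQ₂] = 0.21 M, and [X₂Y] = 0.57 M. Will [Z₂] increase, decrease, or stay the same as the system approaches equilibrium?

Q = [X₂Y]³·[PQ₂] / ([AB₂]·[Z₂]³) = (0.57)³·(0.21) / ((0.041)·(1.6)³) = 0.23
Q = 0.23 < Keq = 3.6: net forward reaction.
Z₂ is a reactant, so it decreases.

decrease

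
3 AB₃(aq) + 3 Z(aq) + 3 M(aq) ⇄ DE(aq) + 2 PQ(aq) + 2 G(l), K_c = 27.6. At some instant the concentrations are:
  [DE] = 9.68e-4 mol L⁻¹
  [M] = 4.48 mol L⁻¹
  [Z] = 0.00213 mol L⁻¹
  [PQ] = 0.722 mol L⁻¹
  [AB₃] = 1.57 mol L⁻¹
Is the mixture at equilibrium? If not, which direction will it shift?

(G is a pure liquid — omitted from Q_c.)
Q_c = [DE]·[PQ]² / ([AB₃]³·[Z]³·[M]³) = (9.68e-4)·(0.722)² / ((1.57)³·(0.00213)³·(4.48)³) = 150
Q_c = 150 > K_c = 27.6: net reverse reaction.

no; Q > K, reaction proceeds in reverse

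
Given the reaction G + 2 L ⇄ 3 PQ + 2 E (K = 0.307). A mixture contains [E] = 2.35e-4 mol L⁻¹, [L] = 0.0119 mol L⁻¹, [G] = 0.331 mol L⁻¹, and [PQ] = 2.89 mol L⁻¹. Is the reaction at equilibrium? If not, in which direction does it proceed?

toward products

Q = [PQ]³·[E]² / ([G]·[L]²) = (2.89)³·(2.35e-4)² / ((0.331)·(0.0119)²) = 0.0284
Q = 0.0284 < K = 0.307, so the forward reaction proceeds.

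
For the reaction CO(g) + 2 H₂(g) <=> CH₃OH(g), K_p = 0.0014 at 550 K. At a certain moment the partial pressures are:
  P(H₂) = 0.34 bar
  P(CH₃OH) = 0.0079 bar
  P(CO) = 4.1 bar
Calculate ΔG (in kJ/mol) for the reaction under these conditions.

ΔG = 11.3 kJ/mol

Q_p = P(CH₃OH) / (P(CO)·P(H₂)²) = (0.0079) / ((4.1)·(0.34)²) = 0.0167
ΔG = RT ln(Q_p/K_p) = (8.314 J mol⁻¹ K⁻¹)(550 K) × ln(0.0167/0.0014)
   = (4.573 kJ/mol)(2.479) = 11.3 kJ/mol
ΔG > 0, so the forward reaction is non-spontaneous (proceeds in reverse).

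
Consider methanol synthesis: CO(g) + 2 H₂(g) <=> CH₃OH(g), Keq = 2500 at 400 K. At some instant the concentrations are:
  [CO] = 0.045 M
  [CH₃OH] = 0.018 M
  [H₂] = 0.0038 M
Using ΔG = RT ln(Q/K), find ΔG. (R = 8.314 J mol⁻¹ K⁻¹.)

Q = [CH₃OH] / ([CO]·[H₂]²) = (0.018) / ((0.045)·(0.0038)²) = 27700
ΔG = RT ln(Q/Keq) = (8.314 J mol⁻¹ K⁻¹)(400 K) × ln(27700/2500)
   = (3.326 kJ/mol)(2.405) = 8.00 kJ/mol
ΔG > 0, so the forward reaction is non-spontaneous (proceeds in reverse).

ΔG = 8.00 kJ/mol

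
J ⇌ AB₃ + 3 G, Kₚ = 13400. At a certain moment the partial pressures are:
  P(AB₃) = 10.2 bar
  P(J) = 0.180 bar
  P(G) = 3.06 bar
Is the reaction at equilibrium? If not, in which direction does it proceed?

forward (toward products)

Qₚ = P(AB₃)·P(G)³ / P(J) = (10.2)·(3.06)³ / (0.180) = 1620
Qₚ = 1620 < Kₚ = 13400, so the forward reaction proceeds.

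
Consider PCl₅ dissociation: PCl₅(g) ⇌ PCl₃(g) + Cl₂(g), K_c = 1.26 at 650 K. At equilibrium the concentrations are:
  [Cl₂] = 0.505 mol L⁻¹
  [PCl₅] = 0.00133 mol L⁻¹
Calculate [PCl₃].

[PCl₃] = 0.00332 mol L⁻¹

At equilibrium, K_c = [PCl₃]·[Cl₂] / [PCl₅] = 1.26.
([PCl₃])·(0.505) / (0.00133) = 1.26
[PCl₃] = 0.00332 mol L⁻¹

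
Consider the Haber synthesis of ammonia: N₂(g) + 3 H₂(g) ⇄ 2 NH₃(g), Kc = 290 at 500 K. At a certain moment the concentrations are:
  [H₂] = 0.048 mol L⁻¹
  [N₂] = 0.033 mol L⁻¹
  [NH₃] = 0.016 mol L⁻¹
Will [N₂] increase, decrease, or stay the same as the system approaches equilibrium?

Qc = [NH₃]² / ([N₂]·[H₂]³) = (0.016)² / ((0.033)·(0.048)³) = 70
Qc = 70 < Kc = 290: net forward reaction.
N₂ is a reactant, so it decreases.

decrease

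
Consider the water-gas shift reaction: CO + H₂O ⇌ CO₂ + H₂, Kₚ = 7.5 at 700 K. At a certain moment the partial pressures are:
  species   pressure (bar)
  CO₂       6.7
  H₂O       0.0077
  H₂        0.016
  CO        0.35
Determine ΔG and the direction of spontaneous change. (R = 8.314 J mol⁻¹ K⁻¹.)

ΔG = 9.71 kJ/mol; the forward reaction is non-spontaneous

Qₚ = P(CO₂)·P(H₂) / (P(CO)·P(H₂O)) = (6.7)·(0.016) / ((0.35)·(0.0077)) = 39.8
ΔG = RT ln(Qₚ/Kₚ) = (8.314 J mol⁻¹ K⁻¹)(700 K) × ln(39.8/7.5)
   = (5.820 kJ/mol)(1.669) = 9.71 kJ/mol
ΔG > 0, so the forward reaction is non-spontaneous (proceeds in reverse).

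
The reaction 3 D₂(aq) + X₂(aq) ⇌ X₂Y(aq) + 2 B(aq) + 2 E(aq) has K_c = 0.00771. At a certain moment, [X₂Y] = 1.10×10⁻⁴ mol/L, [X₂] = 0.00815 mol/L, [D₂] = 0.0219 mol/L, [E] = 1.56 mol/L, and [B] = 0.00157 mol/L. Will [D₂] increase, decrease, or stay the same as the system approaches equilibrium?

Q_c = [X₂Y]·[B]²·[E]² / ([D₂]³·[X₂]) = (1.10×10⁻⁴)·(0.00157)²·(1.56)² / ((0.0219)³·(0.00815)) = 0.00771
Q_c = 0.00771 = K_c; the system is at equilibrium.

stay the same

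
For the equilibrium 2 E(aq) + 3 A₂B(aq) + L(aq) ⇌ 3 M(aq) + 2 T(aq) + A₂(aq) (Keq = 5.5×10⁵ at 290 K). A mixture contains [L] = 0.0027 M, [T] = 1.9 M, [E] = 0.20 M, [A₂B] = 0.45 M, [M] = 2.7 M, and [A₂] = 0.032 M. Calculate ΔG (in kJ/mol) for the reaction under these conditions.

ΔG = -2.09 kJ/mol

Q = [M]³·[T]²·[A₂] / ([E]²·[A₂B]³·[L]) = (2.7)³·(1.9)²·(0.032) / ((0.20)²·(0.45)³·(0.0027)) = 2.31×10⁵
ΔG = RT ln(Q/Keq) = (8.314 J mol⁻¹ K⁻¹)(290 K) × ln(2.31×10⁵/5.5×10⁵)
   = (2.411 kJ/mol)(-0.8675) = -2.09 kJ/mol
ΔG < 0, so the forward reaction is spontaneous (proceeds forward).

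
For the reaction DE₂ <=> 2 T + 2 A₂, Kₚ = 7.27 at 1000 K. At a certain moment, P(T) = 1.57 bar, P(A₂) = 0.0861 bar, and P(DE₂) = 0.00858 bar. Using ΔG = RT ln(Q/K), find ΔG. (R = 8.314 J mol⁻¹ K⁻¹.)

Qₚ = P(T)²·P(A₂)² / P(DE₂) = (1.57)²·(0.0861)² / (0.00858) = 2.13
ΔG = RT ln(Qₚ/Kₚ) = (8.314 J mol⁻¹ K⁻¹)(1000 K) × ln(2.13/7.27)
   = (8.314 kJ/mol)(-1.228) = -10.2 kJ/mol
ΔG < 0, so the forward reaction is spontaneous (proceeds forward).

ΔG = -10.2 kJ/mol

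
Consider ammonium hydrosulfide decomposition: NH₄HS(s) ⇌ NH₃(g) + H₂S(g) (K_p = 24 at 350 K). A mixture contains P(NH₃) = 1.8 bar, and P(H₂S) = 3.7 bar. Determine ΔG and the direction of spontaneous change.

(NH₄HS is a pure solid — omitted from Q_p.)
Q_p = P(NH₃)·P(H₂S) = (1.8)·(3.7) = 6.66
ΔG = RT ln(Q_p/K_p) = (8.314 J mol⁻¹ K⁻¹)(350 K) × ln(6.66/24)
   = (2.910 kJ/mol)(-1.282) = -3.73 kJ/mol
ΔG < 0, so the forward reaction is spontaneous (proceeds forward).

ΔG = -3.73 kJ/mol; the forward reaction is spontaneous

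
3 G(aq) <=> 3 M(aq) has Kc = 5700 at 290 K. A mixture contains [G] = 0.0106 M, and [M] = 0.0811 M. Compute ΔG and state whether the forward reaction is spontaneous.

Qc = [M]³ / [G]³ = (0.0811)³ / (0.0106)³ = 448
ΔG = RT ln(Qc/Kc) = (8.314 J mol⁻¹ K⁻¹)(290 K) × ln(448/5700)
   = (2.411 kJ/mol)(-2.543) = -6.13 kJ/mol
ΔG < 0, so the forward reaction is spontaneous (proceeds forward).

ΔG = -6.13 kJ/mol; the forward reaction is spontaneous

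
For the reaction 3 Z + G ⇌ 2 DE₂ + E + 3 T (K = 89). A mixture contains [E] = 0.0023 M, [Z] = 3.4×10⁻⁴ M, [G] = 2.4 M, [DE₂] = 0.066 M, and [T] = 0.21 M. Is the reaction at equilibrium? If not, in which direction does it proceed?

toward reactants

Q = [DE₂]²·[E]·[T]³ / ([Z]³·[G]) = (0.066)²·(0.0023)·(0.21)³ / ((3.4×10⁻⁴)³·(2.4)) = 980
Q = 980 > K = 89, so the reverse reaction proceeds.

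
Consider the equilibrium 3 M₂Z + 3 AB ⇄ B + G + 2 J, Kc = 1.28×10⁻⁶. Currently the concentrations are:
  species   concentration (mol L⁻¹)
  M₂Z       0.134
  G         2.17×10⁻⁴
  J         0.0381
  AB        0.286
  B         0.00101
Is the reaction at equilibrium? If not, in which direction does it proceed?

in the reverse direction

Qc = [B]·[G]·[J]² / ([M₂Z]³·[AB]³) = (0.00101)·(2.17×10⁻⁴)·(0.0381)² / ((0.134)³·(0.286)³) = 5.65×10⁻⁶
Qc = 5.65×10⁻⁶ > Kc = 1.28×10⁻⁶, so the reverse reaction proceeds.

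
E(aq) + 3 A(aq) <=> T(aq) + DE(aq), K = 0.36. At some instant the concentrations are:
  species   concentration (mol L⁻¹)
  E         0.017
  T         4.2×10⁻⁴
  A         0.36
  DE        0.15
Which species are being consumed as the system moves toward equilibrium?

E, A (reactants)

Q = [T]·[DE] / ([E]·[A]³) = (4.2×10⁻⁴)·(0.15) / ((0.017)·(0.36)³) = 0.079
Q = 0.079 < K = 0.36: net forward reaction.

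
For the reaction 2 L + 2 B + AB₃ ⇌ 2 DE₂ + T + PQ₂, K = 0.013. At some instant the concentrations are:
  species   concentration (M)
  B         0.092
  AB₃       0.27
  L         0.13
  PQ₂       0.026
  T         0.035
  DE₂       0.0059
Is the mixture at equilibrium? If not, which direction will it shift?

no; Q < K, reaction proceeds forward

Q = [DE₂]²·[T]·[PQ₂] / ([L]²·[B]²·[AB₃]) = (0.0059)²·(0.035)·(0.026) / ((0.13)²·(0.092)²·(0.27)) = 8.2×10⁻⁴
Q = 8.2×10⁻⁴ < K = 0.013: net forward reaction.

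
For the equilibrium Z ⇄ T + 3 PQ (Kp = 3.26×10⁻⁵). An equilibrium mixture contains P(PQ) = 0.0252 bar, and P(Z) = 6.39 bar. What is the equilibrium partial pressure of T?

At equilibrium, Kp = P(T)·P(PQ)³ / P(Z) = 3.26×10⁻⁵.
(P(T))·(0.0252)³ / (6.39) = 3.26×10⁻⁵
P(T) = 13.0 bar

P(T) = 13.0 bar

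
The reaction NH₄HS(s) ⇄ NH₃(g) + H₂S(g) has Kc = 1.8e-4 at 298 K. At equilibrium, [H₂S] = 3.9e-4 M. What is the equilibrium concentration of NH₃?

[NH₃] = 0.46 M

(NH₄HS is a pure solid — omitted from Kc.)
At equilibrium, Kc = [NH₃]·[H₂S] = 1.8e-4.
([NH₃])·(3.9e-4) = 1.8e-4
[NH₃] = 0.462 = 0.46 M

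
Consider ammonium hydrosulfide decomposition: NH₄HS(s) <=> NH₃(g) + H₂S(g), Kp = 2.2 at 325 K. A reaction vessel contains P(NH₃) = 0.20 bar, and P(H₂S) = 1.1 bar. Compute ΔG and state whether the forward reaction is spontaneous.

(NH₄HS is a pure solid — omitted from Qp.)
Qp = P(NH₃)·P(H₂S) = (0.20)·(1.1) = 0.220
ΔG = RT ln(Qp/Kp) = (8.314 J mol⁻¹ K⁻¹)(325 K) × ln(0.220/2.2)
   = (2.702 kJ/mol)(-2.303) = -6.22 kJ/mol
ΔG < 0, so the forward reaction is spontaneous (proceeds forward).

ΔG = -6.22 kJ/mol; the forward reaction is spontaneous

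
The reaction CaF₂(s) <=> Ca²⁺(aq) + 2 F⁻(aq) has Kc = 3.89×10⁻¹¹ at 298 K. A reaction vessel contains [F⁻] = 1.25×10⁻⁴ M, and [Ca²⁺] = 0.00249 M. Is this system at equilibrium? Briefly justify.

(CaF₂ is a pure solid — omitted from Qc.)
Qc = [Ca²⁺]·[F⁻]² = (0.00249)·(1.25×10⁻⁴)² = 3.89×10⁻¹¹
Qc = 3.89×10⁻¹¹ = Kc; the system is at equilibrium.

yes, at equilibrium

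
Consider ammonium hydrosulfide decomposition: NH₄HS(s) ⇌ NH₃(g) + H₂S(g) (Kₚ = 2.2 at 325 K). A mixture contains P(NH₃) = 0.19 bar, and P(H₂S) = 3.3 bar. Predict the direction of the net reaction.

(NH₄HS is a pure solid — omitted from Qₚ.)
Qₚ = P(NH₃)·P(H₂S) = (0.19)·(3.3) = 0.63
Qₚ = 0.63 < Kₚ = 2.2, so the forward reaction proceeds.

forward (toward products)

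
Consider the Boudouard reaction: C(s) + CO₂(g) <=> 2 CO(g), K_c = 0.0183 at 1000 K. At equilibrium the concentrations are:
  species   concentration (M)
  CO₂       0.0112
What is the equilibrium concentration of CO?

[CO] = 0.0143 M

(C is a pure solid — omitted from K_c.)
At equilibrium, K_c = [CO]² / [CO₂] = 0.0183.
([CO])² / (0.0112) = 0.0183
[CO]² = 2.05×10⁻⁴ ⇒ [CO] = 0.0143 M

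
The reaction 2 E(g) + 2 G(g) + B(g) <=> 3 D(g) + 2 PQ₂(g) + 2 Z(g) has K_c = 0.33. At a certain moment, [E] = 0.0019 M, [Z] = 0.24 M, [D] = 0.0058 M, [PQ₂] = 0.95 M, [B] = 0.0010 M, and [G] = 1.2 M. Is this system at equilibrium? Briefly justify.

no; Q > K, reaction proceeds in reverse

Q_c = [D]³·[PQ₂]²·[Z]² / ([E]²·[G]²·[B]) = (0.0058)³·(0.95)²·(0.24)² / ((0.0019)²·(1.2)²·(0.0010)) = 2.0
Q_c = 2.0 > K_c = 0.33: net reverse reaction.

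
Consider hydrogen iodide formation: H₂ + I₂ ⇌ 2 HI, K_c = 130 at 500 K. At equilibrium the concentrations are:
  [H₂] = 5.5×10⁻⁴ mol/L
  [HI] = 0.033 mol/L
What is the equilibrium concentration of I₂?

[I₂] = 0.015 mol/L

At equilibrium, K_c = [HI]² / ([H₂]·[I₂]) = 130.
(0.033)² / ((5.5×10⁻⁴)·([I₂])) = 130
[I₂] = 0.0152 = 0.015 mol/L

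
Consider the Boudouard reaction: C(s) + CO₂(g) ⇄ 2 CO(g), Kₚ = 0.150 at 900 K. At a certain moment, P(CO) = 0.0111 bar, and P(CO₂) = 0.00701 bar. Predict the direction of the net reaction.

in the forward direction

(C is a pure solid — omitted from Qₚ.)
Qₚ = P(CO)² / P(CO₂) = (0.0111)² / (0.00701) = 0.0176
Qₚ = 0.0176 < Kₚ = 0.150, so the forward reaction proceeds.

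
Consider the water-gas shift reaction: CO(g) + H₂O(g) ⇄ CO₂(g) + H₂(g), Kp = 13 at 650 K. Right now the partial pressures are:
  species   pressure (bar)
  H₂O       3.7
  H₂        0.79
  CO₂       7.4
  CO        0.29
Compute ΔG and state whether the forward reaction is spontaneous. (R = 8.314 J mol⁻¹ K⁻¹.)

ΔG = -4.70 kJ/mol; the forward reaction is spontaneous

Qp = P(CO₂)·P(H₂) / (P(CO)·P(H₂O)) = (7.4)·(0.79) / ((0.29)·(3.7)) = 5.45
ΔG = RT ln(Qp/Kp) = (8.314 J mol⁻¹ K⁻¹)(650 K) × ln(5.45/13)
   = (5.404 kJ/mol)(-0.8693) = -4.70 kJ/mol
ΔG < 0, so the forward reaction is spontaneous (proceeds forward).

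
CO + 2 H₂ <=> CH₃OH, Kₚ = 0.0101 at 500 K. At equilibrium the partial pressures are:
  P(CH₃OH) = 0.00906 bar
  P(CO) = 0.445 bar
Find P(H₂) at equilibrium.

At equilibrium, Kₚ = P(CH₃OH) / (P(CO)·P(H₂)²) = 0.0101.
(0.00906) / ((0.445)·(P(H₂))²) = 0.0101
P(H₂)² = 2.02 ⇒ P(H₂) = 1.42 bar

P(H₂) = 1.42 bar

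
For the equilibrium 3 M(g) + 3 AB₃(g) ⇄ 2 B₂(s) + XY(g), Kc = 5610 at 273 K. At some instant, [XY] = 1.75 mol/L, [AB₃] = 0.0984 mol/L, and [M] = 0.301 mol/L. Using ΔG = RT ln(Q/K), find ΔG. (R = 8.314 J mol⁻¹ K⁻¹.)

(B₂ is a pure solid — omitted from Qc.)
Qc = [XY] / ([M]³·[AB₃]³) = (1.75) / ((0.301)³·(0.0984)³) = 67400
ΔG = RT ln(Qc/Kc) = (8.314 J mol⁻¹ K⁻¹)(273 K) × ln(67400/5610)
   = (2.270 kJ/mol)(2.486) = 5.64 kJ/mol
ΔG > 0, so the forward reaction is non-spontaneous (proceeds in reverse).

ΔG = 5.64 kJ/mol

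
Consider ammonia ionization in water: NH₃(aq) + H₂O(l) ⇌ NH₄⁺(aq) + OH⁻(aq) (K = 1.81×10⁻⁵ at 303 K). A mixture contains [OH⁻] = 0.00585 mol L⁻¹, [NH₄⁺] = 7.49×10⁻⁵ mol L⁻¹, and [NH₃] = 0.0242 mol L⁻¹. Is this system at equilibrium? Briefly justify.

(H₂O is a pure liquid — omitted from Q.)
Q = [NH₄⁺]·[OH⁻] / [NH₃] = (7.49×10⁻⁵)·(0.00585) / (0.0242) = 1.81×10⁻⁵
Q = 1.81×10⁻⁵ = K; the system is at equilibrium.

yes, at equilibrium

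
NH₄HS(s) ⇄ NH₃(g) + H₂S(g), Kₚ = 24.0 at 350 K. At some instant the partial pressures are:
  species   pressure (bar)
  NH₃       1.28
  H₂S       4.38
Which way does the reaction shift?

(NH₄HS is a pure solid — omitted from Qₚ.)
Qₚ = P(NH₃)·P(H₂S) = (1.28)·(4.38) = 5.61
Qₚ = 5.61 < Kₚ = 24.0, so the forward reaction proceeds.

toward products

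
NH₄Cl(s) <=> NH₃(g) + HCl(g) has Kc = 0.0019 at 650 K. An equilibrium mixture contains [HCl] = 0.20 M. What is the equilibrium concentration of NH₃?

(NH₄Cl is a pure solid — omitted from Kc.)
At equilibrium, Kc = [NH₃]·[HCl] = 0.0019.
([NH₃])·(0.20) = 0.0019
[NH₃] = 0.00950 = 0.0095 M

[NH₃] = 0.0095 M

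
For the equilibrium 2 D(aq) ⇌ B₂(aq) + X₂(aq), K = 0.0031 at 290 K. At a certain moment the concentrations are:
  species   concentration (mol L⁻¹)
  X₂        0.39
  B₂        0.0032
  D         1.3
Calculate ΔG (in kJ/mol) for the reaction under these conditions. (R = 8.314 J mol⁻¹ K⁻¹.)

ΔG = -3.46 kJ/mol

Q = [B₂]·[X₂] / [D]² = (0.0032)·(0.39) / (1.3)² = 7.38e-4
ΔG = RT ln(Q/K) = (8.314 J mol⁻¹ K⁻¹)(290 K) × ln(7.38e-4/0.0031)
   = (2.411 kJ/mol)(-1.435) = -3.46 kJ/mol
ΔG < 0, so the forward reaction is spontaneous (proceeds forward).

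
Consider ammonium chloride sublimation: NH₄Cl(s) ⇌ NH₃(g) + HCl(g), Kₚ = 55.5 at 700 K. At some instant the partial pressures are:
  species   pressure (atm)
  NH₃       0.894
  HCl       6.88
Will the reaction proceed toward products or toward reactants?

forward (toward products)

(NH₄Cl is a pure solid — omitted from Qₚ.)
Qₚ = P(NH₃)·P(HCl) = (0.894)·(6.88) = 6.15
Qₚ = 6.15 < Kₚ = 55.5, so the forward reaction proceeds.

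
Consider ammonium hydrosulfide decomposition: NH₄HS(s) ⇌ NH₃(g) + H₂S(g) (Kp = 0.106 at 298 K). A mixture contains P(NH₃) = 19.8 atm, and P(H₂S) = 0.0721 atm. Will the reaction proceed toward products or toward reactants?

(NH₄HS is a pure solid — omitted from Qp.)
Qp = P(NH₃)·P(H₂S) = (19.8)·(0.0721) = 1.43
Qp = 1.43 > Kp = 0.106, so the reverse reaction proceeds.

to the left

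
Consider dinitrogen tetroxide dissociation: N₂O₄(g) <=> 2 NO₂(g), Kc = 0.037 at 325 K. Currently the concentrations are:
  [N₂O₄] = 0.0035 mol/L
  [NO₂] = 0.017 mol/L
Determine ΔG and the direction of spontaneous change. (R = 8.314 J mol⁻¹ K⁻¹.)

ΔG = 2.17 kJ/mol; the forward reaction is non-spontaneous

Qc = [NO₂]² / [N₂O₄] = (0.017)² / (0.0035) = 0.0826
ΔG = RT ln(Qc/Kc) = (8.314 J mol⁻¹ K⁻¹)(325 K) × ln(0.0826/0.037)
   = (2.702 kJ/mol)(0.8031) = 2.17 kJ/mol
ΔG > 0, so the forward reaction is non-spontaneous (proceeds in reverse).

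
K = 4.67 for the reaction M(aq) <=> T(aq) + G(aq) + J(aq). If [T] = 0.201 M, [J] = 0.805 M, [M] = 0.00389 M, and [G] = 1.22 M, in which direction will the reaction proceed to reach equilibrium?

in the reverse direction

Q = [T]·[G]·[J] / [M] = (0.201)·(1.22)·(0.805) / (0.00389) = 50.7
Q = 50.7 > K = 4.67, so the reverse reaction proceeds.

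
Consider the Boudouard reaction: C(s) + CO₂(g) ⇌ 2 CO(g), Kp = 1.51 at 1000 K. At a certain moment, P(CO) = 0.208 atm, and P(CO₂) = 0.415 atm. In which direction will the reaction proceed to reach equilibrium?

in the forward direction

(C is a pure solid — omitted from Qp.)
Qp = P(CO)² / P(CO₂) = (0.208)² / (0.415) = 0.104
Qp = 0.104 < Kp = 1.51, so the forward reaction proceeds.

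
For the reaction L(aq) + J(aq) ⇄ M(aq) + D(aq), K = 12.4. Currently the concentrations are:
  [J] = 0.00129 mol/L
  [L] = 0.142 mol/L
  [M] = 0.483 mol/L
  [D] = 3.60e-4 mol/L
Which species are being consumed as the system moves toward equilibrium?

L, J (reactants)

Q = [M]·[D] / ([L]·[J]) = (0.483)·(3.60e-4) / ((0.142)·(0.00129)) = 0.949
Q = 0.949 < K = 12.4: net forward reaction.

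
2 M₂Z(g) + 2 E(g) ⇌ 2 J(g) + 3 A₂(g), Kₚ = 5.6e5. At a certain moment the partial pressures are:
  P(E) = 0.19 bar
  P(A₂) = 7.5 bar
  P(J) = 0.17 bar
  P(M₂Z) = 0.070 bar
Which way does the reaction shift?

Qₚ = P(J)²·P(A₂)³ / (P(M₂Z)²·P(E)²) = (0.17)²·(7.5)³ / ((0.070)²·(0.19)²) = 69000
Qₚ = 69000 < Kₚ = 5.6e5, so the forward reaction proceeds.

toward products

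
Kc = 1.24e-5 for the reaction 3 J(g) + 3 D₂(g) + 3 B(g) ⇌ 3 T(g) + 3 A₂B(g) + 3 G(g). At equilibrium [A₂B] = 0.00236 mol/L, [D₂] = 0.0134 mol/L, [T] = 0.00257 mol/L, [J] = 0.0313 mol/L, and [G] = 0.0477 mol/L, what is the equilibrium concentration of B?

At equilibrium, Kc = [T]³·[A₂B]³·[G]³ / ([J]³·[D₂]³·[B]³) = 1.24e-5.
(0.00257)³·(0.00236)³·(0.0477)³ / ((0.0313)³·(0.0134)³·([B])³) = 1.24e-5
[B]³ = 2.65e-5 ⇒ [B] = 0.0298 mol/L

[B] = 0.0298 mol/L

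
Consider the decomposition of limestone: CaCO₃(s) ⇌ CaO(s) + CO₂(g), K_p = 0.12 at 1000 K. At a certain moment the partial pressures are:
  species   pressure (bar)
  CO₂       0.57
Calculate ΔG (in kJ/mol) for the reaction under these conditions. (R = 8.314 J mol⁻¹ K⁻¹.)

ΔG = 13.0 kJ/mol

(CaCO₃, CaO are pure solids — omitted from Q_p.)
Q_p = P(CO₂) = 0.570
ΔG = RT ln(Q_p/K_p) = (8.314 J mol⁻¹ K⁻¹)(1000 K) × ln(0.570/0.12)
   = (8.314 kJ/mol)(1.558) = 13.0 kJ/mol
ΔG > 0, so the forward reaction is non-spontaneous (proceeds in reverse).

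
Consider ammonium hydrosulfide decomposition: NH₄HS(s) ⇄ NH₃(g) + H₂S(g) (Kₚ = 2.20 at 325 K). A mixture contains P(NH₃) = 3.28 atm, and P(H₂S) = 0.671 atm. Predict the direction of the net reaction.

no net change (already at equilibrium)

(NH₄HS is a pure solid — omitted from Qₚ.)
Qₚ = P(NH₃)·P(H₂S) = (3.28)·(0.671) = 2.20
Qₚ = 2.20 = Kₚ, so the system is already at equilibrium.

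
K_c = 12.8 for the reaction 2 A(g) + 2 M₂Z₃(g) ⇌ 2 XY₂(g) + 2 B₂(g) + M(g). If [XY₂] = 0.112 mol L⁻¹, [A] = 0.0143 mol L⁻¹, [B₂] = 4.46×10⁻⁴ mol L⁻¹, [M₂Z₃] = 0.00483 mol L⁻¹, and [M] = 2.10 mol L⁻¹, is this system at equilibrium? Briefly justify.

no; Q < K, reaction proceeds forward

Q_c = [XY₂]²·[B₂]²·[M] / ([A]²·[M₂Z₃]²) = (0.112)²·(4.46×10⁻⁴)²·(2.10) / ((0.0143)²·(0.00483)²) = 1.10
Q_c = 1.10 < K_c = 12.8: net forward reaction.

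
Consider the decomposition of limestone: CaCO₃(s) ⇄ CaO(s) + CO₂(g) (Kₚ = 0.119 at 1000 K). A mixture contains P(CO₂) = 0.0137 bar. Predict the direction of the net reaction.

(CaCO₃, CaO are pure solids — omitted from Qₚ.)
Qₚ = P(CO₂) = 0.0137
Qₚ = 0.0137 < Kₚ = 0.119, so the forward reaction proceeds.

toward products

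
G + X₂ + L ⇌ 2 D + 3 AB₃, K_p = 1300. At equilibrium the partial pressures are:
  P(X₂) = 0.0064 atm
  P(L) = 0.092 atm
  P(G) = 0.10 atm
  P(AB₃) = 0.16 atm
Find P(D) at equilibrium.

P(D) = 4.3 atm

At equilibrium, K_p = P(D)²·P(AB₃)³ / (P(G)·P(X₂)·P(L)) = 1300.
(P(D))²·(0.16)³ / ((0.10)·(0.0064)·(0.092)) = 1300
P(D)² = 18.7 ⇒ P(D) = 4.3 atm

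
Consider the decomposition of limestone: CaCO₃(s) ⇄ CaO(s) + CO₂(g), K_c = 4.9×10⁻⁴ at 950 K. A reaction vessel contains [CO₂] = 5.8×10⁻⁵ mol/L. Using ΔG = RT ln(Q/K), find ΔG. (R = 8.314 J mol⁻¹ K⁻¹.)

(CaCO₃, CaO are pure solids — omitted from Q_c.)
Q_c = [CO₂] = 5.80×10⁻⁵
ΔG = RT ln(Q_c/K_c) = (8.314 J mol⁻¹ K⁻¹)(950 K) × ln(5.80×10⁻⁵/4.9×10⁻⁴)
   = (7.898 kJ/mol)(-2.134) = -16.9 kJ/mol
ΔG < 0, so the forward reaction is spontaneous (proceeds forward).

ΔG = -16.9 kJ/mol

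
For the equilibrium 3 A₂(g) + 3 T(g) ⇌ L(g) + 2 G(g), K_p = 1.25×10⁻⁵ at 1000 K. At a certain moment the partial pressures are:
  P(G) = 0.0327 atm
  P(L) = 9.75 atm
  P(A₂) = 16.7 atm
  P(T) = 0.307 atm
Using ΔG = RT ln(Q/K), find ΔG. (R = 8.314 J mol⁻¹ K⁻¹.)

ΔG = 15.2 kJ/mol

Q_p = P(L)·P(G)² / (P(A₂)³·P(T)³) = (9.75)·(0.0327)² / ((16.7)³·(0.307)³) = 7.74×10⁻⁵
ΔG = RT ln(Q_p/K_p) = (8.314 J mol⁻¹ K⁻¹)(1000 K) × ln(7.74×10⁻⁵/1.25×10⁻⁵)
   = (8.314 kJ/mol)(1.823) = 15.2 kJ/mol
ΔG > 0, so the forward reaction is non-spontaneous (proceeds in reverse).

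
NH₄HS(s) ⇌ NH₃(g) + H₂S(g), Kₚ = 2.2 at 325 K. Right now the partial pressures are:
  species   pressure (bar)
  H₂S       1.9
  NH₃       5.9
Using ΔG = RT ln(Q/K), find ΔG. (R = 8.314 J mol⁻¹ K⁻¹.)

(NH₄HS is a pure solid — omitted from Qₚ.)
Qₚ = P(NH₃)·P(H₂S) = (5.9)·(1.9) = 11.2
ΔG = RT ln(Qₚ/Kₚ) = (8.314 J mol⁻¹ K⁻¹)(325 K) × ln(11.2/2.2)
   = (2.702 kJ/mol)(1.627) = 4.40 kJ/mol
ΔG > 0, so the forward reaction is non-spontaneous (proceeds in reverse).

ΔG = 4.40 kJ/mol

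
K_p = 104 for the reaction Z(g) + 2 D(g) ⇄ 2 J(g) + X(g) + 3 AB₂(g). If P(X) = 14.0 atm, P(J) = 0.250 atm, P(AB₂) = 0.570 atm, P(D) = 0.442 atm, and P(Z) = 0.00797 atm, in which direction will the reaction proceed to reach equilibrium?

Q_p = P(J)²·P(X)·P(AB₂)³ / (P(Z)·P(D)²) = (0.250)²·(14.0)·(0.570)³ / ((0.00797)·(0.442)²) = 104
Q_p = 104 = K_p, so the system is already at equilibrium.

no net change (already at equilibrium)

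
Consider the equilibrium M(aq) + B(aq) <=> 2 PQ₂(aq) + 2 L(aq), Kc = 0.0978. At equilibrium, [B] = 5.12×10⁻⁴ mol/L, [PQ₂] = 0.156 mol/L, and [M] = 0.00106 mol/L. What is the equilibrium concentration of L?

At equilibrium, Kc = [PQ₂]²·[L]² / ([M]·[B]) = 0.0978.
(0.156)²·([L])² / ((0.00106)·(5.12×10⁻⁴)) = 0.0978
[L]² = 2.18×10⁻⁶ ⇒ [L] = 0.00148 mol/L

[L] = 0.00148 mol/L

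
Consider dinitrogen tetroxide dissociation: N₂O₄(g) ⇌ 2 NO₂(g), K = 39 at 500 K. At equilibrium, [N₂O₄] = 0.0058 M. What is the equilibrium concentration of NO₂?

[NO₂] = 0.48 M

At equilibrium, K = [NO₂]² / [N₂O₄] = 39.
([NO₂])² / (0.0058) = 39
[NO₂]² = 0.226 ⇒ [NO₂] = 0.48 M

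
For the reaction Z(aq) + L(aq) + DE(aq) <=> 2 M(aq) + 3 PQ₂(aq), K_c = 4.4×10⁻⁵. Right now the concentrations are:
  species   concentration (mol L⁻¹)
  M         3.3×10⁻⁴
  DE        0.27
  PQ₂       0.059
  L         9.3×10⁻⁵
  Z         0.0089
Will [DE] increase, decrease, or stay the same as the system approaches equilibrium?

Q_c = [M]²·[PQ₂]³ / ([Z]·[L]·[DE]) = (3.3×10⁻⁴)²·(0.059)³ / ((0.0089)·(9.3×10⁻⁵)·(0.27)) = 1.0×10⁻⁴
Q_c = 1.0×10⁻⁴ > K_c = 4.4×10⁻⁵: net reverse reaction.
DE is a reactant, so it increases.

increase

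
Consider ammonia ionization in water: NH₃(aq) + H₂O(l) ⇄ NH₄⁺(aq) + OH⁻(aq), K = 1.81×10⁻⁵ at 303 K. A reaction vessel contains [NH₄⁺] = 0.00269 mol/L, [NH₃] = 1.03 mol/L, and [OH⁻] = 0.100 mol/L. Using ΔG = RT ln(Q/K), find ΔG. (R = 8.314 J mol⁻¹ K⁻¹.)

ΔG = 6.72 kJ/mol

(H₂O is a pure liquid — omitted from Q.)
Q = [NH₄⁺]·[OH⁻] / [NH₃] = (0.00269)·(0.100) / (1.03) = 2.61×10⁻⁴
ΔG = RT ln(Q/K) = (8.314 J mol⁻¹ K⁻¹)(303 K) × ln(2.61×10⁻⁴/1.81×10⁻⁵)
   = (2.519 kJ/mol)(2.669) = 6.72 kJ/mol
ΔG > 0, so the forward reaction is non-spontaneous (proceeds in reverse).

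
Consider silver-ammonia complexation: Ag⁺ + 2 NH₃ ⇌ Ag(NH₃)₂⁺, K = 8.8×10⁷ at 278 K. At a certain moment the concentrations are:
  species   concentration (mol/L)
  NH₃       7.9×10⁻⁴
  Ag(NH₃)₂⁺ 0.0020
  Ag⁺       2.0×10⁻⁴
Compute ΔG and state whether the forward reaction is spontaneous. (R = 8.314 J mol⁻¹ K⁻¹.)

ΔG = -3.94 kJ/mol; the forward reaction is spontaneous

Q = [Ag(NH₃)₂⁺] / ([Ag⁺]·[NH₃]²) = (0.0020) / ((2.0×10⁻⁴)·(7.9×10⁻⁴)²) = 1.60×10⁷
ΔG = RT ln(Q/K) = (8.314 J mol⁻¹ K⁻¹)(278 K) × ln(1.60×10⁷/8.8×10⁷)
   = (2.311 kJ/mol)(-1.705) = -3.94 kJ/mol
ΔG < 0, so the forward reaction is spontaneous (proceeds forward).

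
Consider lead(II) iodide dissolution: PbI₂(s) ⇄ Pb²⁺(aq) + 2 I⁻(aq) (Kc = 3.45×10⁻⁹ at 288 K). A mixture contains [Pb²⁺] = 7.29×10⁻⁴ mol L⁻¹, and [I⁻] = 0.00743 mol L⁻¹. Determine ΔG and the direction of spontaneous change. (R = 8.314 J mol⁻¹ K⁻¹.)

(PbI₂ is a pure solid — omitted from Qc.)
Qc = [Pb²⁺]·[I⁻]² = (7.29×10⁻⁴)·(0.00743)² = 4.02×10⁻⁸
ΔG = RT ln(Qc/Kc) = (8.314 J mol⁻¹ K⁻¹)(288 K) × ln(4.02×10⁻⁸/3.45×10⁻⁹)
   = (2.394 kJ/mol)(2.455) = 5.88 kJ/mol
ΔG > 0, so the forward reaction is non-spontaneous (proceeds in reverse).

ΔG = 5.88 kJ/mol; the forward reaction is non-spontaneous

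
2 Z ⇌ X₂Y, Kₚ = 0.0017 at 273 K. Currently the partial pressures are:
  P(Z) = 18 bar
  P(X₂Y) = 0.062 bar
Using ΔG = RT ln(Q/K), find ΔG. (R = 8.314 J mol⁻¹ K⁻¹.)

Qₚ = P(X₂Y) / P(Z)² = (0.062) / (18)² = 1.91e-4
ΔG = RT ln(Qₚ/Kₚ) = (8.314 J mol⁻¹ K⁻¹)(273 K) × ln(1.91e-4/0.0017)
   = (2.270 kJ/mol)(-2.186) = -4.96 kJ/mol
ΔG < 0, so the forward reaction is spontaneous (proceeds forward).

ΔG = -4.96 kJ/mol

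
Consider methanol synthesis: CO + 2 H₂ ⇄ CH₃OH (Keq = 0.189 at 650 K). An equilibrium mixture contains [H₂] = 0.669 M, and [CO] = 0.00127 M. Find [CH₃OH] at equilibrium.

At equilibrium, Keq = [CH₃OH] / ([CO]·[H₂]²) = 0.189.
([CH₃OH]) / ((0.00127)·(0.669)²) = 0.189
[CH₃OH] = 1.07×10⁻⁴ M

[CH₃OH] = 1.07×10⁻⁴ M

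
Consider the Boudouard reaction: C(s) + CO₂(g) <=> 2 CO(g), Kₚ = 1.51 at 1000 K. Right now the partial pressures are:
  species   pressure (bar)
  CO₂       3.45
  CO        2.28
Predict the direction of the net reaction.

at equilibrium

(C is a pure solid — omitted from Qₚ.)
Qₚ = P(CO)² / P(CO₂) = (2.28)² / (3.45) = 1.51
Qₚ = 1.51 = Kₚ, so the system is already at equilibrium.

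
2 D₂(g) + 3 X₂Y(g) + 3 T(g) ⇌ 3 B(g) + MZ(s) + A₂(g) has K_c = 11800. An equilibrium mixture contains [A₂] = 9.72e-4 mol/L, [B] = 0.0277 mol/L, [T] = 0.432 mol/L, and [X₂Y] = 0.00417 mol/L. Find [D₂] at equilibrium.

[D₂] = 0.0173 mol/L

(MZ is a pure solid — omitted from K_c.)
At equilibrium, K_c = [B]³·[A₂] / ([D₂]²·[X₂Y]³·[T]³) = 11800.
(0.0277)³·(9.72e-4) / (([D₂])²·(0.00417)³·(0.432)³) = 11800
[D₂]² = 2.99e-4 ⇒ [D₂] = 0.0173 mol/L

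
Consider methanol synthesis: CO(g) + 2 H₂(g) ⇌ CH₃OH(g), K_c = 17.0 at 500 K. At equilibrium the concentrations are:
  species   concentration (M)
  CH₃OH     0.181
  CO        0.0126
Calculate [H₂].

At equilibrium, K_c = [CH₃OH] / ([CO]·[H₂]²) = 17.0.
(0.181) / ((0.0126)·([H₂])²) = 17.0
[H₂]² = 0.845 ⇒ [H₂] = 0.919 M

[H₂] = 0.919 M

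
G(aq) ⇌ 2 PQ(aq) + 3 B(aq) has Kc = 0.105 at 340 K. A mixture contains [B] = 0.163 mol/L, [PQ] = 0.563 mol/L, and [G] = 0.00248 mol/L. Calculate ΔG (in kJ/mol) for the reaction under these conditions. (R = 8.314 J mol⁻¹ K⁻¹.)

ΔG = 4.70 kJ/mol

Qc = [PQ]²·[B]³ / [G] = (0.563)²·(0.163)³ / (0.00248) = 0.554
ΔG = RT ln(Qc/Kc) = (8.314 J mol⁻¹ K⁻¹)(340 K) × ln(0.554/0.105)
   = (2.827 kJ/mol)(1.663) = 4.70 kJ/mol
ΔG > 0, so the forward reaction is non-spontaneous (proceeds in reverse).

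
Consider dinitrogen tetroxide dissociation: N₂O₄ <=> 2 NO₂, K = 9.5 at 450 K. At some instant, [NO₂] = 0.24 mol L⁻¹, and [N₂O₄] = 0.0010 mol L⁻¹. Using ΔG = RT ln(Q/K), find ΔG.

Q = [NO₂]² / [N₂O₄] = (0.24)² / (0.0010) = 57.6
ΔG = RT ln(Q/K) = (8.314 J mol⁻¹ K⁻¹)(450 K) × ln(57.6/9.5)
   = (3.741 kJ/mol)(1.802) = 6.74 kJ/mol
ΔG > 0, so the forward reaction is non-spontaneous (proceeds in reverse).

ΔG = 6.74 kJ/mol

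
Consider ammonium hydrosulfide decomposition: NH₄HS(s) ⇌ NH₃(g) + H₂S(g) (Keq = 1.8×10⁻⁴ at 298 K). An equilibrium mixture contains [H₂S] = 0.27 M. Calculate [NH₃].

[NH₃] = 6.7×10⁻⁴ M

(NH₄HS is a pure solid — omitted from Keq.)
At equilibrium, Keq = [NH₃]·[H₂S] = 1.8×10⁻⁴.
([NH₃])·(0.27) = 1.8×10⁻⁴
[NH₃] = 6.67×10⁻⁴ = 6.7×10⁻⁴ M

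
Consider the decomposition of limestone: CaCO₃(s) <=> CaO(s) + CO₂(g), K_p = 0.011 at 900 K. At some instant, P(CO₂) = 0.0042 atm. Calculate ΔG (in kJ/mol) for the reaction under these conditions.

(CaCO₃, CaO are pure solids — omitted from Q_p.)
Q_p = P(CO₂) = 0.00420
ΔG = RT ln(Q_p/K_p) = (8.314 J mol⁻¹ K⁻¹)(900 K) × ln(0.00420/0.011)
   = (7.483 kJ/mol)(-0.9628) = -7.20 kJ/mol
ΔG < 0, so the forward reaction is spontaneous (proceeds forward).

ΔG = -7.20 kJ/mol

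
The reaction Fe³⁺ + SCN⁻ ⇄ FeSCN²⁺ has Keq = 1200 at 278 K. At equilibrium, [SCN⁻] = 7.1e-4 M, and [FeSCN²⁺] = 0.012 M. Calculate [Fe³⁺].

At equilibrium, Keq = [FeSCN²⁺] / ([Fe³⁺]·[SCN⁻]) = 1200.
(0.012) / (([Fe³⁺])·(7.1e-4)) = 1200
[Fe³⁺] = 0.0141 = 0.014 M

[Fe³⁺] = 0.014 M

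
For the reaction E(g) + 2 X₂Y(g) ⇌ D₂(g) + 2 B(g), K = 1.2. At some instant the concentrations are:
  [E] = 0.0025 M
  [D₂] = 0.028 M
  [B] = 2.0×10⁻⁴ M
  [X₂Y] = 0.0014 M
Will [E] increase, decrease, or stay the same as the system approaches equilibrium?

Q = [D₂]·[B]² / ([E]·[X₂Y]²) = (0.028)·(2.0×10⁻⁴)² / ((0.0025)·(0.0014)²) = 0.23
Q = 0.23 < K = 1.2: net forward reaction.
E is a reactant, so it decreases.

decrease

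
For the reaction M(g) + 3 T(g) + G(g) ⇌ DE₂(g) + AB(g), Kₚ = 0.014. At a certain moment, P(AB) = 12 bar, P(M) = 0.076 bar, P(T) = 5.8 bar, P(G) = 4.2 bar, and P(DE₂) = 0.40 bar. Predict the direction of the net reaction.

Qₚ = P(DE₂)·P(AB) / (P(M)·P(T)³·P(G)) = (0.40)·(12) / ((0.076)·(5.8)³·(4.2)) = 0.077
Qₚ = 0.077 > Kₚ = 0.014, so the reverse reaction proceeds.

in the reverse direction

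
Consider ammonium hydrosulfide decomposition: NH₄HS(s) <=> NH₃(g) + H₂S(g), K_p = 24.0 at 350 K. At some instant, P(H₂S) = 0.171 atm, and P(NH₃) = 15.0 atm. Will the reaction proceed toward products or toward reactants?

to the right

(NH₄HS is a pure solid — omitted from Q_p.)
Q_p = P(NH₃)·P(H₂S) = (15.0)·(0.171) = 2.57
Q_p = 2.57 < K_p = 24.0, so the forward reaction proceeds.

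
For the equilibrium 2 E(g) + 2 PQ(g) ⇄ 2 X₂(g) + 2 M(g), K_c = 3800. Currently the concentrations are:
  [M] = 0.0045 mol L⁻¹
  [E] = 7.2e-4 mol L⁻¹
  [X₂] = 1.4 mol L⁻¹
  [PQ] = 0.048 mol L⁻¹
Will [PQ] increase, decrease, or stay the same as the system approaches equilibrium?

increase

Q_c = [X₂]²·[M]² / ([E]²·[PQ]²) = (1.4)²·(0.0045)² / ((7.2e-4)²·(0.048)²) = 33000
Q_c = 33000 > K_c = 3800: net reverse reaction.
PQ is a reactant, so it increases.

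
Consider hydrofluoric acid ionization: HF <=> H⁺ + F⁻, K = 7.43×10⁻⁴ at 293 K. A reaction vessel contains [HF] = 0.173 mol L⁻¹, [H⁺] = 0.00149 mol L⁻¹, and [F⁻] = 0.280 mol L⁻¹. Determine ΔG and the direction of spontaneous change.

Q = [H⁺]·[F⁻] / [HF] = (0.00149)·(0.280) / (0.173) = 0.00241
ΔG = RT ln(Q/K) = (8.314 J mol⁻¹ K⁻¹)(293 K) × ln(0.00241/7.43×10⁻⁴)
   = (2.436 kJ/mol)(1.177) = 2.87 kJ/mol
ΔG > 0, so the forward reaction is non-spontaneous (proceeds in reverse).

ΔG = 2.87 kJ/mol; the forward reaction is non-spontaneous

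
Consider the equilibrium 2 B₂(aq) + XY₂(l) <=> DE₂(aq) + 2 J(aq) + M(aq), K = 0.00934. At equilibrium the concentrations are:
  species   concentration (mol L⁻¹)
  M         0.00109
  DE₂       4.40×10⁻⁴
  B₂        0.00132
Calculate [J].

(XY₂ is a pure liquid — omitted from K.)
At equilibrium, K = [DE₂]·[J]²·[M] / [B₂]² = 0.00934.
(4.40×10⁻⁴)·([J])²·(0.00109) / (0.00132)² = 0.00934
[J]² = 0.0339 ⇒ [J] = 0.184 mol L⁻¹

[J] = 0.184 mol L⁻¹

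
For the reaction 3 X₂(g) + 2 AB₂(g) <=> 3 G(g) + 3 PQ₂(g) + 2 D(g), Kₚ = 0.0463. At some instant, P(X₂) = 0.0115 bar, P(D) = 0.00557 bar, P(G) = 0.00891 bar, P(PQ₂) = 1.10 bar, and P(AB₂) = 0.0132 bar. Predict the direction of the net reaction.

in the reverse direction

Qₚ = P(G)³·P(PQ₂)³·P(D)² / (P(X₂)³·P(AB₂)²) = (0.00891)³·(1.10)³·(0.00557)² / ((0.0115)³·(0.0132)²) = 0.110
Qₚ = 0.110 > Kₚ = 0.0463, so the reverse reaction proceeds.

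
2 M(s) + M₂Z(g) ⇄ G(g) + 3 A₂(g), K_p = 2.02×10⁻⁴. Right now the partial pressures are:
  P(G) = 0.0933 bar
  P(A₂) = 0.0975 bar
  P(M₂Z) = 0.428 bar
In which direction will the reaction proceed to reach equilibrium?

neither direction; the system is at equilibrium

(M is a pure solid — omitted from Q_p.)
Q_p = P(G)·P(A₂)³ / P(M₂Z) = (0.0933)·(0.0975)³ / (0.428) = 2.02×10⁻⁴
Q_p = 2.02×10⁻⁴ = K_p, so the system is already at equilibrium.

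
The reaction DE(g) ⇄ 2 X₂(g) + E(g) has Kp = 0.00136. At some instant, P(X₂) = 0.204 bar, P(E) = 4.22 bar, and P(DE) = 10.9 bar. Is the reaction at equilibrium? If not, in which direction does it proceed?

Qp = P(X₂)²·P(E) / P(DE) = (0.204)²·(4.22) / (10.9) = 0.0161
Qp = 0.0161 > Kp = 0.00136, so the reverse reaction proceeds.

in the reverse direction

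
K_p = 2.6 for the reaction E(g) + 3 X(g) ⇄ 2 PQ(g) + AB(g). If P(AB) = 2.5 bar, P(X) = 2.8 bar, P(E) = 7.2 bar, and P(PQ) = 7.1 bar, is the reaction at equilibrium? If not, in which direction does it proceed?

Q_p = P(PQ)²·P(AB) / (P(E)·P(X)³) = (7.1)²·(2.5) / ((7.2)·(2.8)³) = 0.80
Q_p = 0.80 < K_p = 2.6, so the forward reaction proceeds.

toward products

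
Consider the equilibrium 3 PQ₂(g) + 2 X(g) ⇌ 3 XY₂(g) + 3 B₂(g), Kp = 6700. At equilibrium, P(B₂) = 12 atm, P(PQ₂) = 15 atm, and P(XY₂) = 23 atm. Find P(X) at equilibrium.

At equilibrium, Kp = P(XY₂)³·P(B₂)³ / (P(PQ₂)³·P(X)²) = 6700.
(23)³·(12)³ / ((15)³·(P(X))²) = 6700
P(X)² = 0.930 ⇒ P(X) = 0.96 atm

P(X) = 0.96 atm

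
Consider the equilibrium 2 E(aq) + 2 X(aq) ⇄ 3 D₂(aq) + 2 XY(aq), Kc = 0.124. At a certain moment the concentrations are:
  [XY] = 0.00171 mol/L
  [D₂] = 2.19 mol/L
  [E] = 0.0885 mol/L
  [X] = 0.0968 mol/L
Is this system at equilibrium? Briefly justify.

Qc = [D₂]³·[XY]² / ([E]²·[X]²) = (2.19)³·(0.00171)² / ((0.0885)²·(0.0968)²) = 0.418
Qc = 0.418 > Kc = 0.124: net reverse reaction.

no; Q > K, reaction proceeds in reverse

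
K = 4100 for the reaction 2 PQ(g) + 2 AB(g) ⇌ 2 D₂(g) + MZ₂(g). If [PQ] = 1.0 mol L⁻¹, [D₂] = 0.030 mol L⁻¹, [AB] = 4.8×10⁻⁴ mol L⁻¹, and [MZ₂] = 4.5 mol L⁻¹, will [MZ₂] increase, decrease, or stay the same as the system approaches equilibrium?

Q = [D₂]²·[MZ₂] / ([PQ]²·[AB]²) = (0.030)²·(4.5) / ((1.0)²·(4.8×10⁻⁴)²) = 18000
Q = 18000 > K = 4100: net reverse reaction.
MZ₂ is a product, so it decreases.

decrease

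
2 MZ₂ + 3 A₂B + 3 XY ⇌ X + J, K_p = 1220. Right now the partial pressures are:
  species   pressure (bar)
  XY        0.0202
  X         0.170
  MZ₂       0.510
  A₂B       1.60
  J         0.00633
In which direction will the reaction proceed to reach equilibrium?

toward products

Q_p = P(X)·P(J) / (P(MZ₂)²·P(A₂B)³·P(XY)³) = (0.170)·(0.00633) / ((0.510)²·(1.60)³·(0.0202)³) = 123
Q_p = 123 < K_p = 1220, so the forward reaction proceeds.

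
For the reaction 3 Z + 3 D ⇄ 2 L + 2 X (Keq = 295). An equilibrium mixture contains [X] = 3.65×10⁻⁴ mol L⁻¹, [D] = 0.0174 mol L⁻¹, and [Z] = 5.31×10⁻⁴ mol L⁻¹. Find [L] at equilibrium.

At equilibrium, Keq = [L]²·[X]² / ([Z]³·[D]³) = 295.
([L])²·(3.65×10⁻⁴)² / ((5.31×10⁻⁴)³·(0.0174)³) = 295
[L]² = 1.75×10⁻⁶ ⇒ [L] = 0.00132 mol L⁻¹

[L] = 0.00132 mol L⁻¹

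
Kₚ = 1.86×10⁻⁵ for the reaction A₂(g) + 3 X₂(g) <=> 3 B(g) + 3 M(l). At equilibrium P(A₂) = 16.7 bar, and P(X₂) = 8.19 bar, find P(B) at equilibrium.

P(B) = 0.555 bar

(M is a pure liquid — omitted from Kₚ.)
At equilibrium, Kₚ = P(B)³ / (P(A₂)·P(X₂)³) = 1.86×10⁻⁵.
(P(B))³ / ((16.7)·(8.19)³) = 1.86×10⁻⁵
P(B)³ = 0.171 ⇒ P(B) = 0.555 bar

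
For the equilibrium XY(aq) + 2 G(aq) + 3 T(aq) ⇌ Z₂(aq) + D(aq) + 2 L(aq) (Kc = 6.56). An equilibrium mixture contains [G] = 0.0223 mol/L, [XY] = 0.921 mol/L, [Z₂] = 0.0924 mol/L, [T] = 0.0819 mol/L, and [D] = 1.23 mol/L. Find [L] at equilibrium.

At equilibrium, Kc = [Z₂]·[D]·[L]² / ([XY]·[G]²·[T]³) = 6.56.
(0.0924)·(1.23)·([L])² / ((0.921)·(0.0223)²·(0.0819)³) = 6.56
[L]² = 1.45×10⁻⁵ ⇒ [L] = 0.00381 mol/L

[L] = 0.00381 mol/L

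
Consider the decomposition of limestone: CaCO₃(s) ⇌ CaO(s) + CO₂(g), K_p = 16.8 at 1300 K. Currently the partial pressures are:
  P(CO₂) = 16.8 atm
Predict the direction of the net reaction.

(CaCO₃, CaO are pure solids — omitted from Q_p.)
Q_p = P(CO₂) = 16.8
Q_p = 16.8 = K_p, so the system is already at equilibrium.

neither direction; the system is at equilibrium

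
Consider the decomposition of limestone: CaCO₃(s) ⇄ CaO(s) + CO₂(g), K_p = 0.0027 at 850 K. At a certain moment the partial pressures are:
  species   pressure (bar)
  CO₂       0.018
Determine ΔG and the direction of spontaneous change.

(CaCO₃, CaO are pure solids — omitted from Q_p.)
Q_p = P(CO₂) = 0.0180
ΔG = RT ln(Q_p/K_p) = (8.314 J mol⁻¹ K⁻¹)(850 K) × ln(0.0180/0.0027)
   = (7.067 kJ/mol)(1.897) = 13.4 kJ/mol
ΔG > 0, so the forward reaction is non-spontaneous (proceeds in reverse).

ΔG = 13.4 kJ/mol; the forward reaction is non-spontaneous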